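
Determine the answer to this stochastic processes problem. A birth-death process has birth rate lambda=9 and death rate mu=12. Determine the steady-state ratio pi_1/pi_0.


For birth-death process, pi_n/pi_0 = (lambda/mu)^n
= (9/12)^1
= 0.7500

0.7500


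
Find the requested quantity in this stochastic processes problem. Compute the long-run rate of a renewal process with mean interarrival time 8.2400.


Long-run renewal rate = 1/E(X)
= 1/8.2400
= 0.1214

0.1214


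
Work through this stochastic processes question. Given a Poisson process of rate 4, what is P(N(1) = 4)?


P(N(t)=k) = (lambda*t)^k * exp(-lambda*t) / k!
lambda*t = 4
= 4^4 * exp(-4) / 4!
= 256 * 0.0183 / 24
= 0.1954

0.1954


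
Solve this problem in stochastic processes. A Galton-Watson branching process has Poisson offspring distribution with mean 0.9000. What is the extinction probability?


Since mu = 0.9000 <= 1, extinction probability = 1.

1.0000


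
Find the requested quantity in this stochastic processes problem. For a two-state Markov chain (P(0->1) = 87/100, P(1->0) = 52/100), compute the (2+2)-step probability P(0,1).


P^4 = P^2 * P^2
Computing via matrix multiplication of the transition matrix.
Entry (0,1) of P^4 = 0.6114

0.6114


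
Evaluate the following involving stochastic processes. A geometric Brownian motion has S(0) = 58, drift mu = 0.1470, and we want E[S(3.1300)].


E[S(t)] = S(0) * exp(mu * t)
= 58 * exp(0.1470 * 3.1300)
= 58 * 1.5842
= 91.8864

91.8864


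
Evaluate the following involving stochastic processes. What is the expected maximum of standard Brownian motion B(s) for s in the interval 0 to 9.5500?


E(max B(s)) = sqrt(2t/pi)
= sqrt(2*9.5500/pi)
= sqrt(6.0797)
= 2.4657

2.4657


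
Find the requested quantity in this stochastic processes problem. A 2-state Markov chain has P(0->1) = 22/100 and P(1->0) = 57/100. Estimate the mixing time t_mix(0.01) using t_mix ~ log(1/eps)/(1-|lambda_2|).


lambda_2 = |1 - p01 - p10| = |1 - 0.2200 - 0.5700| = 0.2100
t_mix ~ log(1/eps)/(1 - |lambda_2|)
= log(100)/(1 - 0.2100) = 4.6052/0.7900
= 5.8293

5.8293


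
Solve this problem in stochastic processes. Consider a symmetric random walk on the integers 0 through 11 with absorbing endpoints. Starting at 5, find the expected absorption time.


For symmetric RW on 0,...,N with absorbing barriers, E(i) = i*(N-i)
E(5) = 5 * 6 = 30

30


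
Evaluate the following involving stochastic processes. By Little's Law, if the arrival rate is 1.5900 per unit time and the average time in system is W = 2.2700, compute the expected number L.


Little's Law: L = lambda * W
= 1.5900 * 2.2700
= 3.6093

3.6093


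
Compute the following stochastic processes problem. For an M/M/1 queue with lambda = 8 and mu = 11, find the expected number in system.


rho = 8/11 = 0.7273
L = rho/(1-rho)
= 0.7273/0.2727
= 2.6667

2.6667


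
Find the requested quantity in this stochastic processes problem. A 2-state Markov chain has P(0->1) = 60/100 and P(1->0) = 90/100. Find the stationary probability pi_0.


Stationary distribution: pi_0 = p10/(p01+p10), pi_1 = p01/(p01+p10)
p01 = 0.6000, p10 = 0.9000
pi_0 = 0.6000

0.6000


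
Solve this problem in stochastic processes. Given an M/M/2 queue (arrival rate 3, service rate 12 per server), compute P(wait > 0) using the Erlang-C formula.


a = lambda/mu = 0.2500
rho = a/c = 0.1250
Erlang-C formula applied:
C(c,a) = 0.0278

0.0278


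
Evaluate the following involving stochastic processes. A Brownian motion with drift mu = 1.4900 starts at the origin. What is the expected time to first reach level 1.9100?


Expected first passage time = a/mu
= 1.9100/1.4900
= 1.2819

1.2819


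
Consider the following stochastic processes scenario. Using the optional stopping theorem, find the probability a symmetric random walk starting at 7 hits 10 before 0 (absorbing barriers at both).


By optional stopping theorem: E(M at tau) = M(0) = 7
P(hit 10)*10 + P(hit 0)*0 = 7
P(hit 10) = (7 - 0)/(10 - 0) = 7/10 = 0.7000

0.7000


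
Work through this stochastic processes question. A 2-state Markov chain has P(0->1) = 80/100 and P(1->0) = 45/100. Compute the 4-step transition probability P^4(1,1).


Computing P^4 by matrix multiplication.
P = [[0.2000, 0.8000], [0.4500, 0.5500]]
After raising P to the power 4:
P^4(1,1) = 0.6414

0.6414


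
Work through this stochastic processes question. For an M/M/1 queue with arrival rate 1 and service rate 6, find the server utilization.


rho = lambda/mu
= 1/6
= 0.1667

0.1667


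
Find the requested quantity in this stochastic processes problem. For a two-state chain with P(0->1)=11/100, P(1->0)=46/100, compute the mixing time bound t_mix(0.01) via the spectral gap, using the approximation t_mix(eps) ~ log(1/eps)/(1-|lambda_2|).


lambda_2 = |1 - p01 - p10| = |1 - 0.1100 - 0.4600| = 0.4300
t_mix ~ log(1/eps)/(1 - |lambda_2|)
= log(100)/(1 - 0.4300) = 4.6052/0.5700
= 8.0792

8.0792


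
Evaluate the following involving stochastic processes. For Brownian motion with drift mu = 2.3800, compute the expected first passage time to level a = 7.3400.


Expected first passage time = a/mu
= 7.3400/2.3800
= 3.0840

3.0840


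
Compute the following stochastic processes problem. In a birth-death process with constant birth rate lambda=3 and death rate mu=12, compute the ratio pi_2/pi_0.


For birth-death process, pi_n/pi_0 = (lambda/mu)^n
= (3/12)^2
= 0.0625

0.0625


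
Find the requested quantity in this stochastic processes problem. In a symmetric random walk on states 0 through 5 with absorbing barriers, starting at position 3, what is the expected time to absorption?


For symmetric RW on 0,...,N with absorbing barriers, E(i) = i*(N-i)
E(3) = 3 * 2 = 6

6


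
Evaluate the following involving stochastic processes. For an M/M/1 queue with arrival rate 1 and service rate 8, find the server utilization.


rho = lambda/mu
= 1/8
= 0.1250

0.1250


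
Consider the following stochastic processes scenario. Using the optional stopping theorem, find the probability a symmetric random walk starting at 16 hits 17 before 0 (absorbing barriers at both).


By optional stopping theorem: E(M at tau) = M(0) = 16
P(hit 17)*17 + P(hit 0)*0 = 16
P(hit 17) = (16 - 0)/(17 - 0) = 16/17 = 0.9412

0.9412


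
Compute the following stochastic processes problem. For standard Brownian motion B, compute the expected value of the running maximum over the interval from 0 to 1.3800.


E(max B(s)) = sqrt(2t/pi)
= sqrt(2*1.3800/pi)
= sqrt(0.8785)
= 0.9373

0.9373


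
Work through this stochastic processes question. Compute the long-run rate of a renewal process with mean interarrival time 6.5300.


Long-run renewal rate = 1/E(X)
= 1/6.5300
= 0.1531

0.1531


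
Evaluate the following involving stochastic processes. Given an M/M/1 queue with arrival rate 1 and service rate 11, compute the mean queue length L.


rho = 1/11 = 0.0909
L = rho/(1-rho)
= 0.0909/0.9091
= 0.1000

0.1000


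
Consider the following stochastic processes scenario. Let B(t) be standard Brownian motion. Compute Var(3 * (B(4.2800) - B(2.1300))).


Var(alpha*(B(t)-B(s))) = alpha^2 * (t-s)
= 3^2 * (4.2800 - 2.1300)
= 9 * 2.1500
= 19.3500

19.3500


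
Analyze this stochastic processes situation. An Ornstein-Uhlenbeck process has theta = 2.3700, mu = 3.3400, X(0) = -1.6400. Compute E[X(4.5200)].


E[X(t)] = mu + (X(0) - mu)*exp(-theta*t)
= 3.3400 + (-1.6400 - 3.3400)*exp(-2.3700*4.5200)
= 3.3400 + -4.9800 * 2.2267e-05
= 3.3399

3.3399


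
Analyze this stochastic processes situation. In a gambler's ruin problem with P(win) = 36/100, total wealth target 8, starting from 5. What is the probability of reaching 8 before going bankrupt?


Gambler's ruin formula:
r = q/p = 0.6400/0.3600 = 1.7778
P(win) = (1 - r^i)/(1 - r^N)
= (1 - 1.7778^5)/(1 - 1.7778^8)
= 0.1697

0.1697


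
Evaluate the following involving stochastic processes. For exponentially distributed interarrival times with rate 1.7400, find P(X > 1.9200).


P(X > t) = exp(-lambda * t)
= exp(-1.7400 * 1.9200)
= exp(-3.3408) = 0.0354

0.0354


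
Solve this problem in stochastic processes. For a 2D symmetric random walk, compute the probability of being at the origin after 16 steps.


P = C(16,8)^2 / 4^16
= 12870^2 / 4294967296
= 165636900 / 4294967296
= 0.0386

0.0386


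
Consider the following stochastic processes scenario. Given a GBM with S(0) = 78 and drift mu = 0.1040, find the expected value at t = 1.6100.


E[S(t)] = S(0) * exp(mu * t)
= 78 * exp(0.1040 * 1.6100)
= 78 * 1.1823
= 92.2174

92.2174


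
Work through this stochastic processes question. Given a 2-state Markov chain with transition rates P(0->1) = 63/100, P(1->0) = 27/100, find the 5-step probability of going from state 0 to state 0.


Computing P^5 by matrix multiplication.
P = [[0.3700, 0.6300], [0.2700, 0.7300]]
After raising P to the power 5:
P^5(0,0) = 0.3000

0.3000


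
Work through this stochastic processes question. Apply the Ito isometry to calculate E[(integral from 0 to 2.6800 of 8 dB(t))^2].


By Ito isometry: E[(int f dB)^2] = int f^2 dt
= 8^2 * 2.6800
= 64 * 2.6800 = 171.5200

171.5200


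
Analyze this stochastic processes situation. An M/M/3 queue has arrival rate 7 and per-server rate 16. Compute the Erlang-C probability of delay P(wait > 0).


a = lambda/mu = 0.4375
rho = a/c = 0.1458
Erlang-C formula applied:
C(c,a) = 0.0105

0.0105


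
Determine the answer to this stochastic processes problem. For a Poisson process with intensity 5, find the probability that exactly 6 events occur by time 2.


P(N(t)=k) = (lambda*t)^k * exp(-lambda*t) / k!
lambda*t = 10
= 10^6 * exp(-10) / 6!
= 1000000 * 4.5400e-05 / 720
= 0.0631

0.0631


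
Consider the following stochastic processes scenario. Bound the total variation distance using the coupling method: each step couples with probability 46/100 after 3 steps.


TV distance bound <= (1-delta)^n
= (1 - 0.4600)^3
= 0.5400^3
= 0.1575

0.1575


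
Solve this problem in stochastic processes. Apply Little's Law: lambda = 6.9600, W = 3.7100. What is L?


Little's Law: L = lambda * W
= 6.9600 * 3.7100
= 25.8216

25.8216


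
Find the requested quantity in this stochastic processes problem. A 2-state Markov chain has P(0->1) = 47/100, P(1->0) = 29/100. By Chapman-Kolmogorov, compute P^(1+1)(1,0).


P^2 = P^1 * P^1
Computing via matrix multiplication of the transition matrix.
Entry (1,0) of P^2 = 0.3596

0.3596


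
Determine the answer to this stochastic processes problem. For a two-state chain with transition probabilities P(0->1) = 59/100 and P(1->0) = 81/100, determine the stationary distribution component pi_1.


Stationary distribution: pi_0 = p10/(p01+p10), pi_1 = p01/(p01+p10)
p01 = 0.5900, p10 = 0.8100
pi_1 = 0.4214

0.4214


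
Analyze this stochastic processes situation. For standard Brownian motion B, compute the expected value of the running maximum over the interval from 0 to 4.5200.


E(max B(s)) = sqrt(2t/pi)
= sqrt(2*4.5200/pi)
= sqrt(2.8775)
= 1.6963

1.6963


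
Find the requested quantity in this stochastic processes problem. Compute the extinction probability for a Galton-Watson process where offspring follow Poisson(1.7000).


Since mu = 1.7000 > 1, extinction prob q < 1.
Solve s = exp(mu*(s-1)) iteratively.
q = 0.3088

0.3088


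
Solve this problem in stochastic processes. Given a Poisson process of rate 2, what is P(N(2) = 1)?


P(N(t)=k) = (lambda*t)^k * exp(-lambda*t) / k!
lambda*t = 4
= 4^1 * exp(-4) / 1!
= 4 * 0.0183 / 1
= 0.0733

0.0733


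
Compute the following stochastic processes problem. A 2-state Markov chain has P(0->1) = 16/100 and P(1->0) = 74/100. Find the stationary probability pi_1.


Stationary distribution: pi_0 = p10/(p01+p10), pi_1 = p01/(p01+p10)
p01 = 0.1600, p10 = 0.7400
pi_1 = 0.1778

0.1778


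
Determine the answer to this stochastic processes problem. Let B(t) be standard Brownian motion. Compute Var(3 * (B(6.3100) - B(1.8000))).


Var(alpha*(B(t)-B(s))) = alpha^2 * (t-s)
= 3^2 * (6.3100 - 1.8000)
= 9 * 4.5100
= 40.5900

40.5900


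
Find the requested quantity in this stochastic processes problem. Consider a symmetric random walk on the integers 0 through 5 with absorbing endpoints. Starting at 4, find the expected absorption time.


For symmetric RW on 0,...,N with absorbing barriers, E(i) = i*(N-i)
E(4) = 4 * 1 = 4

4


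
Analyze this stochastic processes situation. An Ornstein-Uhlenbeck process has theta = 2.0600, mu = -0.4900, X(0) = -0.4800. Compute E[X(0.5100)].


E[X(t)] = mu + (X(0) - mu)*exp(-theta*t)
= -0.4900 + (-0.4800 - -0.4900)*exp(-2.0600*0.5100)
= -0.4900 + 0.0100 * 0.3497
= -0.4865

-0.4865


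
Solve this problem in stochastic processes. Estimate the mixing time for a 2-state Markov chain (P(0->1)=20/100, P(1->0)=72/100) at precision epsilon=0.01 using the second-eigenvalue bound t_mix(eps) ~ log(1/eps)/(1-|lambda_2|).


lambda_2 = |1 - p01 - p10| = |1 - 0.2000 - 0.7200| = 0.0800
t_mix ~ log(1/eps)/(1 - |lambda_2|)
= log(100)/(1 - 0.0800) = 4.6052/0.9200
= 5.0056

5.0056


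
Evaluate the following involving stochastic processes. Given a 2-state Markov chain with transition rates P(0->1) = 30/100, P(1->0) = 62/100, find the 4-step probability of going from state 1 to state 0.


Computing P^4 by matrix multiplication.
P = [[0.7000, 0.3000], [0.6200, 0.3800]]
After raising P to the power 4:
P^4(1,0) = 0.6739

0.6739


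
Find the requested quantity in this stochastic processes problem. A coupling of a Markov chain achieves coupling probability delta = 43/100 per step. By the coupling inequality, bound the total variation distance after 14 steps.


TV distance bound <= (1-delta)^n
= (1 - 0.4300)^14
= 0.5700^14
= 3.8216e-04

3.8216e-04


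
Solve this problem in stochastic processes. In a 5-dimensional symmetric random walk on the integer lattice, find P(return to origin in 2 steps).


P(return in 2 steps) = P(reverse first step) = 1/(2d)
= 1/10
= 0.1000

0.1000


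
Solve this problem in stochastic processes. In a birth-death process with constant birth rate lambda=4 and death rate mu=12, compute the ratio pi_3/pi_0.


For birth-death process, pi_n/pi_0 = (lambda/mu)^n
= (4/12)^3
= 0.0370

0.0370


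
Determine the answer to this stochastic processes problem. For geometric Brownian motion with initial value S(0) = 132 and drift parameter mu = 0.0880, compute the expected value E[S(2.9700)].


E[S(t)] = S(0) * exp(mu * t)
= 132 * exp(0.0880 * 2.9700)
= 132 * 1.2987
= 171.4278

171.4278


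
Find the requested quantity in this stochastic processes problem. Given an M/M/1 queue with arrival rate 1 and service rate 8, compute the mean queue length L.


rho = 1/8 = 0.1250
L = rho/(1-rho)
= 0.1250/0.8750
= 0.1429

0.1429


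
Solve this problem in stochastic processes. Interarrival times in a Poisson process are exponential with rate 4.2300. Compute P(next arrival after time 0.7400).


P(X > t) = exp(-lambda * t)
= exp(-4.2300 * 0.7400)
= exp(-3.1302) = 0.0437

0.0437


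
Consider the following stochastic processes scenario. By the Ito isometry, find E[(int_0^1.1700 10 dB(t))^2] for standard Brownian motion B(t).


By Ito isometry: E[(int f dB)^2] = int f^2 dt
= 10^2 * 1.1700
= 100 * 1.1700 = 117.0000

117.0000


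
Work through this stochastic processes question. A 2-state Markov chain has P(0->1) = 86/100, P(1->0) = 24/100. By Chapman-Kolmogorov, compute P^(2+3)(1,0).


P^5 = P^2 * P^3
Computing via matrix multiplication of the transition matrix.
Entry (1,0) of P^5 = 0.2182

0.2182


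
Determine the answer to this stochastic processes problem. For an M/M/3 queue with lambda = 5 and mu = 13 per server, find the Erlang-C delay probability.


a = lambda/mu = 0.3846
rho = a/c = 0.1282
Erlang-C formula applied:
C(c,a) = 0.0074

0.0074


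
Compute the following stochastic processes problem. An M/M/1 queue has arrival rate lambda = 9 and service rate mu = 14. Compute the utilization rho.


rho = lambda/mu
= 9/14
= 0.6429

0.6429


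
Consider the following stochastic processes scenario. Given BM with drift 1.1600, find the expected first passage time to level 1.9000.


Expected first passage time = a/mu
= 1.9000/1.1600
= 1.6379

1.6379


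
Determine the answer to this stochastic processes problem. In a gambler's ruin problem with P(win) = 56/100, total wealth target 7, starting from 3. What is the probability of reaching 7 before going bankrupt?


Gambler's ruin formula:
r = q/p = 0.4400/0.5600 = 0.7857
P(win) = (1 - r^i)/(1 - r^N)
= (1 - 0.7857^3)/(1 - 0.7857^7)
= 0.6317

0.6317


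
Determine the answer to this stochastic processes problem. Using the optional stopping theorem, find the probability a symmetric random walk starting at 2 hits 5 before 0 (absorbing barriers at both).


By optional stopping theorem: E(M at tau) = M(0) = 2
P(hit 5)*5 + P(hit 0)*0 = 2
P(hit 5) = (2 - 0)/(5 - 0) = 2/5 = 0.4000

0.4000


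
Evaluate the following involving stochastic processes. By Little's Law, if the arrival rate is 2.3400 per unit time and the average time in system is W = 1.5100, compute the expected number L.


Little's Law: L = lambda * W
= 2.3400 * 1.5100
= 3.5334

3.5334


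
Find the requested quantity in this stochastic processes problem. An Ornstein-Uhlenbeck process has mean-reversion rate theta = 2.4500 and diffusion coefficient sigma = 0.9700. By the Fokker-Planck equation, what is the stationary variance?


Stationary variance = sigma^2 / (2*theta)
= 0.9700^2 / (2*2.4500)
= 0.9409 / 4.9000
= 0.1920

0.1920


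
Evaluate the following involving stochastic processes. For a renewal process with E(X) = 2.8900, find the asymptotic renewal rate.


Long-run renewal rate = 1/E(X)
= 1/2.8900
= 0.3460

0.3460


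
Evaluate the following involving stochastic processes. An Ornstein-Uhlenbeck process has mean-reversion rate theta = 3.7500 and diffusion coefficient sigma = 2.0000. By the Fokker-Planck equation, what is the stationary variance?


Stationary variance = sigma^2 / (2*theta)
= 2.0000^2 / (2*3.7500)
= 4.0000 / 7.5000
= 0.5333

0.5333


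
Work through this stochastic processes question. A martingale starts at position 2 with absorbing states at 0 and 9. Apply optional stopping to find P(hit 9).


By optional stopping theorem: E(M at tau) = M(0) = 2
P(hit 9)*9 + P(hit 0)*0 = 2
P(hit 9) = (2 - 0)/(9 - 0) = 2/9 = 0.2222

0.2222


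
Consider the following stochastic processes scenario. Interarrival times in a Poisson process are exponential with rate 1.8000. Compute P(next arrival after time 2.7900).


P(X > t) = exp(-lambda * t)
= exp(-1.8000 * 2.7900)
= exp(-5.0220) = 0.0066

0.0066


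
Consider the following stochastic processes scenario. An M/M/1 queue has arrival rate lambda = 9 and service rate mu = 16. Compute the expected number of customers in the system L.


rho = 9/16 = 0.5625
L = rho/(1-rho)
= 0.5625/0.4375
= 1.2857

1.2857


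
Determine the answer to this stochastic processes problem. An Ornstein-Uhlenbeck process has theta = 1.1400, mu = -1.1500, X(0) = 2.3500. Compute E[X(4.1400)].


E[X(t)] = mu + (X(0) - mu)*exp(-theta*t)
= -1.1500 + (2.3500 - -1.1500)*exp(-1.1400*4.1400)
= -1.1500 + 3.5000 * 0.0089
= -1.1188

-1.1188


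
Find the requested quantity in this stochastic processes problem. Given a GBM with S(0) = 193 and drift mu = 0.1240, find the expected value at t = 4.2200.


E[S(t)] = S(0) * exp(mu * t)
= 193 * exp(0.1240 * 4.2200)
= 193 * 1.6876
= 325.6979

325.6979


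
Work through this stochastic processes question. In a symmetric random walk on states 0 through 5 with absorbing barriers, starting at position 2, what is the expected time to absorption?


For symmetric RW on 0,...,N with absorbing barriers, E(i) = i*(N-i)
E(2) = 2 * 3 = 6

6


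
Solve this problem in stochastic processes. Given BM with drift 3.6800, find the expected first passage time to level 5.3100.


Expected first passage time = a/mu
= 5.3100/3.6800
= 1.4429

1.4429


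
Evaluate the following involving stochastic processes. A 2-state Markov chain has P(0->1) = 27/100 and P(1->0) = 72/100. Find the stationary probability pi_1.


Stationary distribution: pi_0 = p10/(p01+p10), pi_1 = p01/(p01+p10)
p01 = 0.2700, p10 = 0.7200
pi_1 = 0.2727

0.2727


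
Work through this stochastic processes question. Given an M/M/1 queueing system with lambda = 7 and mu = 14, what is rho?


rho = lambda/mu
= 7/14
= 0.5000

0.5000


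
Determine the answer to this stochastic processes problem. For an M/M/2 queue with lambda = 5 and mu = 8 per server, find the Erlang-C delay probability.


a = lambda/mu = 0.6250
rho = a/c = 0.3125
Erlang-C formula applied:
C(c,a) = 0.1488

0.1488


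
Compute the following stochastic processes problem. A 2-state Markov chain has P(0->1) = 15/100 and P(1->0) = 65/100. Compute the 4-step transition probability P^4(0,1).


Computing P^4 by matrix multiplication.
P = [[0.8500, 0.1500], [0.6500, 0.3500]]
After raising P to the power 4:
P^4(0,1) = 0.1872

0.1872


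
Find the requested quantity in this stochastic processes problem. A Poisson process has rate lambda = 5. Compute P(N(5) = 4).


P(N(t)=k) = (lambda*t)^k * exp(-lambda*t) / k!
lambda*t = 25
= 25^4 * exp(-25) / 4!
= 390625 * 1.3888e-11 / 24
= 2.2604e-07

2.2604e-07


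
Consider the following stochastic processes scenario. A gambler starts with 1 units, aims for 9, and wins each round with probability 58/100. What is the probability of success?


Gambler's ruin formula:
r = q/p = 0.4200/0.5800 = 0.7241
P(win) = (1 - r^i)/(1 - r^N)
= (1 - 0.7241^1)/(1 - 0.7241^9)
= 0.2918

0.2918


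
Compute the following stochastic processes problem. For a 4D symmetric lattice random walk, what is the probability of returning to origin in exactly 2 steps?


P(return in 2 steps) = P(reverse first step) = 1/(2d)
= 1/8
= 0.1250

0.1250


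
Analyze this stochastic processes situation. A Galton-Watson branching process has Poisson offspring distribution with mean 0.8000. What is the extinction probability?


Since mu = 0.8000 <= 1, extinction probability = 1.

1.0000


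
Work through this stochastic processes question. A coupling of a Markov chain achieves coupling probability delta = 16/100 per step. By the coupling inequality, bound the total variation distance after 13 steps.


TV distance bound <= (1-delta)^n
= (1 - 0.1600)^13
= 0.8400^13
= 0.1037

0.1037


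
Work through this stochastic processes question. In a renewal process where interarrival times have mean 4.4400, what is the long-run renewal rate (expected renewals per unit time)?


Long-run renewal rate = 1/E(X)
= 1/4.4400
= 0.2252

0.2252


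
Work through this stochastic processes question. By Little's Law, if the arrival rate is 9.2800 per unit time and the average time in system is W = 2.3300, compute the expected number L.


Little's Law: L = lambda * W
= 9.2800 * 2.3300
= 21.6224

21.6224


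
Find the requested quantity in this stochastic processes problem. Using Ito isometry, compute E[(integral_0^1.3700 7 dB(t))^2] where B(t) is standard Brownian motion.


By Ito isometry: E[(int f dB)^2] = int f^2 dt
= 7^2 * 1.3700
= 49 * 1.3700 = 67.1300

67.1300


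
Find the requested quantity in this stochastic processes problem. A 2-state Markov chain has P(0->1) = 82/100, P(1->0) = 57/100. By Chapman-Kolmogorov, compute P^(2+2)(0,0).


P^4 = P^2 * P^2
Computing via matrix multiplication of the transition matrix.
Entry (0,0) of P^4 = 0.4237

0.4237


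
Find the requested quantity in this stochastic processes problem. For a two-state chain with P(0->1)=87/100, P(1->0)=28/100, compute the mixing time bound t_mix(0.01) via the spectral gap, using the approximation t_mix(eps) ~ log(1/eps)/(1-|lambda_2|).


lambda_2 = |1 - p01 - p10| = |1 - 0.8700 - 0.2800| = 0.1500
t_mix ~ log(1/eps)/(1 - |lambda_2|)
= log(100)/(1 - 0.1500) = 4.6052/0.8500
= 5.4178

5.4178


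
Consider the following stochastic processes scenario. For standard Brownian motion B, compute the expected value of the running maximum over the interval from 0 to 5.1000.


E(max B(s)) = sqrt(2t/pi)
= sqrt(2*5.1000/pi)
= sqrt(3.2468)
= 1.8019

1.8019


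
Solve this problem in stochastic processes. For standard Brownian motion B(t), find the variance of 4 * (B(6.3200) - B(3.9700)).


Var(alpha*(B(t)-B(s))) = alpha^2 * (t-s)
= 4^2 * (6.3200 - 3.9700)
= 16 * 2.3500
= 37.6000

37.6000


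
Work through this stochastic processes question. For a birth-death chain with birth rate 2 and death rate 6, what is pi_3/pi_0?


For birth-death process, pi_n/pi_0 = (lambda/mu)^n
= (2/6)^3
= 0.0370

0.0370


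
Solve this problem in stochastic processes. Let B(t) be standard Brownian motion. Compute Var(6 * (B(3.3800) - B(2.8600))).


Var(alpha*(B(t)-B(s))) = alpha^2 * (t-s)
= 6^2 * (3.3800 - 2.8600)
= 36 * 0.5200
= 18.7200

18.7200


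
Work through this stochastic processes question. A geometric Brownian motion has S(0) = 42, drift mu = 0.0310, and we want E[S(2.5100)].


E[S(t)] = S(0) * exp(mu * t)
= 42 * exp(0.0310 * 2.5100)
= 42 * 1.0809
= 45.3985

45.3985


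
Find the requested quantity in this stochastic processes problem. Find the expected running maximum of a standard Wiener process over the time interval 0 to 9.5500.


E(max B(s)) = sqrt(2t/pi)
= sqrt(2*9.5500/pi)
= sqrt(6.0797)
= 2.4657

2.4657


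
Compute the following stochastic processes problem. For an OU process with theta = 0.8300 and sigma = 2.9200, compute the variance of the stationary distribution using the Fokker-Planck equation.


Stationary variance = sigma^2 / (2*theta)
= 2.9200^2 / (2*0.8300)
= 8.5264 / 1.6600
= 5.1364

5.1364


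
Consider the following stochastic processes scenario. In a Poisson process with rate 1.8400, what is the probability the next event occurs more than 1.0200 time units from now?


P(X > t) = exp(-lambda * t)
= exp(-1.8400 * 1.0200)
= exp(-1.8768) = 0.1531

0.1531


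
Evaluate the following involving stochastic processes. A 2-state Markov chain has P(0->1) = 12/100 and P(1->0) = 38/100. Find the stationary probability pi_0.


Stationary distribution: pi_0 = p10/(p01+p10), pi_1 = p01/(p01+p10)
p01 = 0.1200, p10 = 0.3800
pi_0 = 0.7600

0.7600


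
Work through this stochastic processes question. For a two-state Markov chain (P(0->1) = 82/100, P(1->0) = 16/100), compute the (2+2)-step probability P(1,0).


P^4 = P^2 * P^2
Computing via matrix multiplication of the transition matrix.
Entry (1,0) of P^4 = 0.1633

0.1633


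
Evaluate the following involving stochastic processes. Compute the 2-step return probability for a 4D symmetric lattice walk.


P(return in 2 steps) = P(reverse first step) = 1/(2d)
= 1/8
= 0.1250

0.1250


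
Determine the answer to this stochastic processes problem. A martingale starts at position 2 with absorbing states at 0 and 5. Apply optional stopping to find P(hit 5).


By optional stopping theorem: E(M at tau) = M(0) = 2
P(hit 5)*5 + P(hit 0)*0 = 2
P(hit 5) = (2 - 0)/(5 - 0) = 2/5 = 0.4000

0.4000


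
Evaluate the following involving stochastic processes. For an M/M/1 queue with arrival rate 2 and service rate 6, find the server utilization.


rho = lambda/mu
= 2/6
= 0.3333

0.3333


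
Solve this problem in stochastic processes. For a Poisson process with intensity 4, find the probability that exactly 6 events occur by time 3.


P(N(t)=k) = (lambda*t)^k * exp(-lambda*t) / k!
lambda*t = 12
= 12^6 * exp(-12) / 6!
= 2985984 * 6.1442e-06 / 720
= 0.0255

0.0255


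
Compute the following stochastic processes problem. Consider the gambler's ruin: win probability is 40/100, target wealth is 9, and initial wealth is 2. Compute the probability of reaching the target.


Gambler's ruin formula:
r = q/p = 0.6000/0.4000 = 1.5000
P(win) = (1 - r^i)/(1 - r^N)
= (1 - 1.5000^2)/(1 - 1.5000^9)
= 0.0334

0.0334


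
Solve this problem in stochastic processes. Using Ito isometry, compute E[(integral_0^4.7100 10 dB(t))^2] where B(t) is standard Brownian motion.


By Ito isometry: E[(int f dB)^2] = int f^2 dt
= 10^2 * 4.7100
= 100 * 4.7100 = 471.0000

471.0000


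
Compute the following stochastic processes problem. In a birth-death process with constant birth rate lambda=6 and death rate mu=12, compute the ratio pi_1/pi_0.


For birth-death process, pi_n/pi_0 = (lambda/mu)^n
= (6/12)^1
= 0.5000

0.5000


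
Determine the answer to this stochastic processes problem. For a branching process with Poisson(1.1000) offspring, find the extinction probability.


Since mu = 1.1000 > 1, extinction prob q < 1.
Solve s = exp(mu*(s-1)) iteratively.
q = 0.8239

0.8239


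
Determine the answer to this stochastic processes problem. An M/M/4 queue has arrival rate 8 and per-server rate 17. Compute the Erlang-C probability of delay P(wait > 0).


a = lambda/mu = 0.4706
rho = a/c = 0.1176
Erlang-C formula applied:
C(c,a) = 0.0014

0.0014


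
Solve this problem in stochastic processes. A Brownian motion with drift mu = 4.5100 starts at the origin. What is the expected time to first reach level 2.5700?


Expected first passage time = a/mu
= 2.5700/4.5100
= 0.5698

0.5698


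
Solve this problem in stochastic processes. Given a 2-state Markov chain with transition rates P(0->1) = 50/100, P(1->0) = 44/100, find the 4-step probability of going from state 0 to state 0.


Computing P^4 by matrix multiplication.
P = [[0.5000, 0.5000], [0.4400, 0.5600]]
After raising P to the power 4:
P^4(0,0) = 0.4681

0.4681


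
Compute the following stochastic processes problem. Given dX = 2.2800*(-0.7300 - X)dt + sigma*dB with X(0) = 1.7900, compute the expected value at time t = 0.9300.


E[X(t)] = mu + (X(0) - mu)*exp(-theta*t)
= -0.7300 + (1.7900 - -0.7300)*exp(-2.2800*0.9300)
= -0.7300 + 2.5200 * 0.1200
= -0.4276

-0.4276


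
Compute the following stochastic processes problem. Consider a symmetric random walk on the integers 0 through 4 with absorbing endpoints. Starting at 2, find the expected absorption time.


For symmetric RW on 0,...,N with absorbing barriers, E(i) = i*(N-i)
E(2) = 2 * 2 = 4

4


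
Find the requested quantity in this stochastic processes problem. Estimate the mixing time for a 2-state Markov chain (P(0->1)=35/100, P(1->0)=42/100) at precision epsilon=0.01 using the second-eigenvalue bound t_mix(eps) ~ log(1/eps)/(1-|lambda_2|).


lambda_2 = |1 - p01 - p10| = |1 - 0.3500 - 0.4200| = 0.2300
t_mix ~ log(1/eps)/(1 - |lambda_2|)
= log(100)/(1 - 0.2300) = 4.6052/0.7700
= 5.9807

5.9807


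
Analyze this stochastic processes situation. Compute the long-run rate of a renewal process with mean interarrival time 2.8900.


Long-run renewal rate = 1/E(X)
= 1/2.8900
= 0.3460

0.3460


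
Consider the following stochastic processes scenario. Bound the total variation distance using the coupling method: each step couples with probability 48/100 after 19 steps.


TV distance bound <= (1-delta)^n
= (1 - 0.4800)^19
= 0.5200^19
= 4.0185e-06

4.0185e-06


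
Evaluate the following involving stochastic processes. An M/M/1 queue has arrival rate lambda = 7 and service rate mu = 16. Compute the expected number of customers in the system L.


rho = 7/16 = 0.4375
L = rho/(1-rho)
= 0.4375/0.5625
= 0.7778

0.7778


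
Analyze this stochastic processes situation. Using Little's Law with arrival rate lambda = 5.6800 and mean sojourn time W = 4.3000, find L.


Little's Law: L = lambda * W
= 5.6800 * 4.3000
= 24.4240

24.4240


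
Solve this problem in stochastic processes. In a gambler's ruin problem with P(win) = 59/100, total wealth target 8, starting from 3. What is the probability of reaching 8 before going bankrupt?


Gambler's ruin formula:
r = q/p = 0.4100/0.5900 = 0.6949
P(win) = (1 - r^i)/(1 - r^N)
= (1 - 0.6949^3)/(1 - 0.6949^8)
= 0.7026

0.7026


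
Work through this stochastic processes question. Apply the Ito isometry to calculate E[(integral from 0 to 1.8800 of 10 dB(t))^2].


By Ito isometry: E[(int f dB)^2] = int f^2 dt
= 10^2 * 1.8800
= 100 * 1.8800 = 188.0000

188.0000


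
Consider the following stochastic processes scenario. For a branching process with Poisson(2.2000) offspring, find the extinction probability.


Since mu = 2.2000 > 1, extinction prob q < 1.
Solve s = exp(mu*(s-1)) iteratively.
q = 0.1563

0.1563


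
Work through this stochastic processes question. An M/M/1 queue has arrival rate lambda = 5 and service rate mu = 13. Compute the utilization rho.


rho = lambda/mu
= 5/13
= 0.3846

0.3846


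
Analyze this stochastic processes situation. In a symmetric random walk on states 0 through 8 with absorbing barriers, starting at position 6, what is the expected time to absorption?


For symmetric RW on 0,...,N with absorbing barriers, E(i) = i*(N-i)
E(6) = 6 * 2 = 12

12


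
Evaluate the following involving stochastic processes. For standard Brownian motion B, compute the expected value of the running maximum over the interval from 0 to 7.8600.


E(max B(s)) = sqrt(2t/pi)
= sqrt(2*7.8600/pi)
= sqrt(5.0038)
= 2.2369

2.2369


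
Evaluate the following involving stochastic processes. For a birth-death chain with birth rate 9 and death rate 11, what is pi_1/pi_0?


For birth-death process, pi_n/pi_0 = (lambda/mu)^n
= (9/11)^1
= 0.8182

0.8182


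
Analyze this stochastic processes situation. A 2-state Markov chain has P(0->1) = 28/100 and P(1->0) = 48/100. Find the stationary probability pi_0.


Stationary distribution: pi_0 = p10/(p01+p10), pi_1 = p01/(p01+p10)
p01 = 0.2800, p10 = 0.4800
pi_0 = 0.6316

0.6316


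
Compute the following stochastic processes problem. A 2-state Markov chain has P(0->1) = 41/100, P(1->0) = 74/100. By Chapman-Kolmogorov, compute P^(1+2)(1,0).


P^3 = P^1 * P^2
Computing via matrix multiplication of the transition matrix.
Entry (1,0) of P^3 = 0.6457

0.6457


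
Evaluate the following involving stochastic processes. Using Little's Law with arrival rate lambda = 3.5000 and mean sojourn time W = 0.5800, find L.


Little's Law: L = lambda * W
= 3.5000 * 0.5800
= 2.0300

2.0300


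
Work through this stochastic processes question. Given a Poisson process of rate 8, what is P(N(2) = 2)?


P(N(t)=k) = (lambda*t)^k * exp(-lambda*t) / k!
lambda*t = 16
= 16^2 * exp(-16) / 2!
= 256 * 1.1254e-07 / 2
= 1.4405e-05

1.4405e-05


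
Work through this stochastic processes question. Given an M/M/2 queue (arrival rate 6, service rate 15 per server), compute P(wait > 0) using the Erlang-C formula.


a = lambda/mu = 0.4000
rho = a/c = 0.2000
Erlang-C formula applied:
C(c,a) = 0.0667

0.0667


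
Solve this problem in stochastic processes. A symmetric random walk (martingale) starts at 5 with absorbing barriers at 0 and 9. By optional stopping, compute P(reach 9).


By optional stopping theorem: E(M at tau) = M(0) = 5
P(hit 9)*9 + P(hit 0)*0 = 5
P(hit 9) = (5 - 0)/(9 - 0) = 5/9 = 0.5556

0.5556


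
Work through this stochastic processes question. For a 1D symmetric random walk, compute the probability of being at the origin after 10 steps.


P(S(10) = 0) = C(10,5) / 4^5
= 252 / 1024
= 0.2461

0.2461


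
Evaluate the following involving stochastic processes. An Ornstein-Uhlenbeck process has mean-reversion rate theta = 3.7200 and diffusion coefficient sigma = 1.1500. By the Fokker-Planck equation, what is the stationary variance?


Stationary variance = sigma^2 / (2*theta)
= 1.1500^2 / (2*3.7200)
= 1.3225 / 7.4400
= 0.1778

0.1778


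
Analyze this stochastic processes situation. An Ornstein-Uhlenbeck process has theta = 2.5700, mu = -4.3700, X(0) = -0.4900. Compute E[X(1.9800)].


E[X(t)] = mu + (X(0) - mu)*exp(-theta*t)
= -4.3700 + (-0.4900 - -4.3700)*exp(-2.5700*1.9800)
= -4.3700 + 3.8800 * 0.0062
= -4.3461

-4.3461


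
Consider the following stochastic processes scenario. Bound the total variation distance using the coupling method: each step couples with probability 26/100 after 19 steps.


TV distance bound <= (1-delta)^n
= (1 - 0.2600)^19
= 0.7400^19
= 0.0033

0.0033


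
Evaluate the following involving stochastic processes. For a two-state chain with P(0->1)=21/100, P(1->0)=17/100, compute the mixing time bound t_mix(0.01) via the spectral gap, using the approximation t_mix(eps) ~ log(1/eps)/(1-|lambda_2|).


lambda_2 = |1 - p01 - p10| = |1 - 0.2100 - 0.1700| = 0.6200
t_mix ~ log(1/eps)/(1 - |lambda_2|)
= log(100)/(1 - 0.6200) = 4.6052/0.3800
= 12.1189

12.1189


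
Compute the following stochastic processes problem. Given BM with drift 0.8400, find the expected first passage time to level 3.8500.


Expected first passage time = a/mu
= 3.8500/0.8400
= 4.5833

4.5833


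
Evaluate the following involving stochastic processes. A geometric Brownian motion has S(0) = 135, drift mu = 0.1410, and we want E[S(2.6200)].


E[S(t)] = S(0) * exp(mu * t)
= 135 * exp(0.1410 * 2.6200)
= 135 * 1.4469
= 195.3308

195.3308


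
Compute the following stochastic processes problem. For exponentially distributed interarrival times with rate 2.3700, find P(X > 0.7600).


P(X > t) = exp(-lambda * t)
= exp(-2.3700 * 0.7600)
= exp(-1.8012) = 0.1651

0.1651


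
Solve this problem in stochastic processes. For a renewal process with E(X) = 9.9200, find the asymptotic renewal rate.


Long-run renewal rate = 1/E(X)
= 1/9.9200
= 0.1008

0.1008


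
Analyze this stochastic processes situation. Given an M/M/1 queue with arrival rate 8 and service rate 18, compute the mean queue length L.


rho = 8/18 = 0.4444
L = rho/(1-rho)
= 0.4444/0.5556
= 0.8000

0.8000


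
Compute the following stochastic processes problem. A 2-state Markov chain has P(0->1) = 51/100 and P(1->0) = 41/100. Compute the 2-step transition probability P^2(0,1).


Computing P^2 by matrix multiplication.
P = [[0.4900, 0.5100], [0.4100, 0.5900]]
After raising P to the power 2:
P^2(0,1) = 0.5508

0.5508


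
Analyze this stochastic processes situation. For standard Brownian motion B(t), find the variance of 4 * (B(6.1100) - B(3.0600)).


Var(alpha*(B(t)-B(s))) = alpha^2 * (t-s)
= 4^2 * (6.1100 - 3.0600)
= 16 * 3.0500
= 48.8000

48.8000


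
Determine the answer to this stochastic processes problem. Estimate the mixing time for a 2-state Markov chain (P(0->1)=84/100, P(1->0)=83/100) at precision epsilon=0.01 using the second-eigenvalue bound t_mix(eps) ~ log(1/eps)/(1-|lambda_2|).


lambda_2 = |1 - p01 - p10| = |1 - 0.8400 - 0.8300| = 0.6700
t_mix ~ log(1/eps)/(1 - |lambda_2|)
= log(100)/(1 - 0.6700) = 4.6052/0.3300
= 13.9551

13.9551


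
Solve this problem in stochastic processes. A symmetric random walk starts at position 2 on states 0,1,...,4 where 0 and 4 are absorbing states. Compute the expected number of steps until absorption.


For symmetric RW on 0,...,N with absorbing barriers, E(i) = i*(N-i)
E(2) = 2 * 2 = 4

4


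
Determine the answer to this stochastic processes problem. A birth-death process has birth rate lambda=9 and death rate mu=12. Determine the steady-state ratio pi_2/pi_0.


For birth-death process, pi_n/pi_0 = (lambda/mu)^n
= (9/12)^2
= 0.5625

0.5625


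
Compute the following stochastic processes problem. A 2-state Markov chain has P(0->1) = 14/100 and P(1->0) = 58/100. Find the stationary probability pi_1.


Stationary distribution: pi_0 = p10/(p01+p10), pi_1 = p01/(p01+p10)
p01 = 0.1400, p10 = 0.5800
pi_1 = 0.1944

0.1944


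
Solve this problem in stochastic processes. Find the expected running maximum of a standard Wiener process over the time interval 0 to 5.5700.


E(max B(s)) = sqrt(2t/pi)
= sqrt(2*5.5700/pi)
= sqrt(3.5460)
= 1.8831

1.8831


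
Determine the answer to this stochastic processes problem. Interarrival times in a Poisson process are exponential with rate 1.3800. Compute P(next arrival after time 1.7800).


P(X > t) = exp(-lambda * t)
= exp(-1.3800 * 1.7800)
= exp(-2.4564) = 0.0857

0.0857
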